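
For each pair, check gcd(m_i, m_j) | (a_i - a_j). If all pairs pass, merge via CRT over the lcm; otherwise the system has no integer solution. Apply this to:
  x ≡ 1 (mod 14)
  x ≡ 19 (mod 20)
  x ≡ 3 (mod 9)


Moduli 14, 20, 9 are not pairwise coprime, so CRT works modulo lcm(m_i) when all pairwise compatibility conditions hold.
Pairwise compatibility: gcd(m_i, m_j) must divide a_i - a_j for every pair.
Merge one congruence at a time:
  Start: x ≡ 1 (mod 14).
  Combine with x ≡ 19 (mod 20): gcd(14, 20) = 2; 19 - 1 = 18, which IS divisible by 2, so compatible.
    Write x = 1 + 14·t and substitute into x ≡ 19 (mod 20): 14·t ≡ 19 − 1 = 18 (mod 20).
    Divide the congruence (and modulus) by g = 2: 7·t ≡ 9 (mod 10).
    The inverse of 7 mod 10 is 3 (since 7·3 = 21 = 2·10 + 1), so t ≡ 3·9 = 27 ≡ 7 (mod 10).
    Then x = 1 + 14·7 = 99, valid modulo lcm(14, 20) = 140: x ≡ 99 (mod 140).
  Combine with x ≡ 3 (mod 9): gcd(140, 9) = 1; 3 - 99 = -96, which IS divisible by 1, so compatible.
    Write x = 99 + 140·t and substitute into x ≡ 3 (mod 9): 140·t ≡ 3 − 99 = -96 (mod 9).
    Reduce coefficients mod 9: 5·t ≡ 3 (mod 9).
    The inverse of 5 mod 9 is 2 (since 5·2 = 10 = 1·9 + 1), so t ≡ 2·3 = 6 ≡ 6 (mod 9).
    Then x = 99 + 140·6 = 939, valid modulo lcm(140, 9) = 1260: x ≡ 939 (mod 1260).
Verify: 939 mod 14 = 1, 939 mod 20 = 19, 939 mod 9 = 3.

x ≡ 939 (mod 1260).


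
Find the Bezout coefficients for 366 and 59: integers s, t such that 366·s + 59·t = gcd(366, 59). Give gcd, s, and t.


Euclidean algorithm on (366, 59) — divide until remainder is 0:
  366 = 6 · 59 + 12
  59 = 4 · 12 + 11
  12 = 1 · 11 + 1
  11 = 11 · 1 + 0
gcd(366, 59) = 1.
Track Bezout coefficients alongside the remainders: start with r₀ = 366 = a·1 + b·0 (s = 1, t = 0) and r₁ = 59 = a·0 + b·1 (s = 0, t = 1); each new remainder r_{k+1} = r_{k-1} − q_k·r_k inherits s_{k+1} = s_{k-1} − q_k·s_k, t_{k+1} = t_{k-1} − q_k·t_k, so r_k = a·s_k + b·t_k at every step:
  q = 6: r = 12, s = 1 − 6·0 = 1, t = 0 − 6·1 = -6  (check: 366·1 + 59·(-6) = 12)
  q = 4: r = 11, s = 0 − 4·1 = -4, t = 1 − 4·(-6) = 25  (check: 366·(-4) + 59·25 = 11)
  q = 1: r = 1, s = 1 − 1·(-4) = 5, t = -6 − 1·25 = -31  (check: 366·5 + 59·(-31) = 1)
The row with r = 1 (the gcd) gives the Bezout coefficients s = 5, t = -31.
Result: 366 · (5) + 59 · (-31) = 1.

gcd(366, 59) = 1; s = 5, t = -31 (check: 366·5 + 59·(-31) = 1).


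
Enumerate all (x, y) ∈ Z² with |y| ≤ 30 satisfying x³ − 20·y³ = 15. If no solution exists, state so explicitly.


The equation is x³ - 20y³ = 15. For fixed y, x³ = 20·y³ + 15, so a solution requires the RHS to be a perfect cube.
Strategy: iterate y from -30 to 30, compute RHS = 20·y³ + 15, and check whether it is a (positive or negative) perfect cube.
Check small values of y:
  y = 0: RHS = 15 is not a perfect cube.
  y = 1: RHS = 35 is not a perfect cube.
  y = -1: RHS = -5 is not a perfect cube.
  y = 2: RHS = 175 is not a perfect cube.
  y = -2: RHS = -145 is not a perfect cube.
  y = 3: RHS = 555 is not a perfect cube.
  y = -3: RHS = -525 is not a perfect cube.
Continuing the search up to |y| = 30 finds no solutions either.
No (x, y) in the scanned range satisfies the equation.

No integer solutions with |y| ≤ 30.


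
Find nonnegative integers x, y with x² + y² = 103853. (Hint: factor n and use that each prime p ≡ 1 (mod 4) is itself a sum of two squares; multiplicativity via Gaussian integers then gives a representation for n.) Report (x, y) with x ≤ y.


Step 1: Factor n = 103853 = 17 · 41 · 149.
Step 2: Check the mod-4 condition on each prime factor: 17 ≡ 1 (mod 4), exponent 1; 41 ≡ 1 (mod 4), exponent 1; 149 ≡ 1 (mod 4), exponent 1.
All primes ≡ 3 (mod 4) appear to even exponent (or don't appear), so by the two-squares theorem n IS expressible as a sum of two squares.
Step 3: Build a representation. Here n = 17 · 41 · 149 is a product of primes ≡ 1 (mod 4). Each prime p ≡ 1 (mod 4) is itself a sum of two squares; find a² by testing p − a² for a perfect square:
  17: 17 − 1² = 16 = 4² ⇒ 17 = 1² + 4².
  41: 41 − 1² = 40, 41 − 2² = 37, 41 − 3² = 32, 41 − 4² = 25 = 5² ⇒ 41 = 4² + 5².
  149: 149 − 1² = 148, 149 − 2² = 145, 149 − 3² = 140, 149 − 4² = 133, 149 − 5² = 124, 149 − 6² = 113, 149 − 7² = 100 = 10² ⇒ 149 = 7² + 10².
  Combine using the Brahmagupta–Fibonacci identity (a² + b²)(c² + d²) = (ac − bd)² + (ad + bc)² = (ac + bd)² + (ad − bc)²:
  17 · 41 = 697: from (1² + 4²)(4² + 5²), take (1·4 − 4·5, 1·5 + 4·4) = (4 − 20, 5 + 16) = (-16, 21); dropping signs (only squares matter) gives (16, 21); check 16² + 21² = 256 + 441 = 697 ✓.
  697 · 149 = 103853: from (16² + 21²)(7² + 10²), take (16·7 − 21·10, 16·10 + 21·7) = (112 − 210, 160 + 147) = (-98, 307); dropping signs (only squares matter) gives (98, 307); check 98² + 307² = 9604 + 94249 = 103853 ✓.
Step 4: Order so x ≤ y and verify: 98² + 307² = 9604 + 94249 = 103853 = n. ✓

n = 103853 = 98² + 307² (one valid representation with x ≤ y).


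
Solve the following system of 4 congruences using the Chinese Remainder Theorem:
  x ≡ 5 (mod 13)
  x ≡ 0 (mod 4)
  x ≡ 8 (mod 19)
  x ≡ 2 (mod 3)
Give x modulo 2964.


Product of moduli M = 13 · 4 · 19 · 3 = 2964.
Merge one congruence at a time:
  Start: x ≡ 5 (mod 13).
  Combine with x ≡ 0 (mod 4); new modulus lcm = 52.
    Write x = 5 + 13·t and substitute into x ≡ 0 (mod 4): 13·t ≡ 0 − 5 = -5 (mod 4).
    Reduce coefficients mod 4: 1·t ≡ 3 (mod 4).
    So t ≡ 3 (mod 4).
    Then x = 5 + 13·3 = 44, valid modulo lcm(13, 4) = 52: x ≡ 44 (mod 52).
  Combine with x ≡ 8 (mod 19); new modulus lcm = 988.
    Write x = 44 + 52·t and substitute into x ≡ 8 (mod 19): 52·t ≡ 8 − 44 = -36 (mod 19).
    Reduce coefficients mod 19: 14·t ≡ 2 (mod 19).
    The inverse of 14 mod 19 is 15 (since 14·15 = 210 = 11·19 + 1), so t ≡ 15·2 = 30 ≡ 11 (mod 19).
    Then x = 44 + 52·11 = 616, valid modulo lcm(52, 19) = 988: x ≡ 616 (mod 988).
  Combine with x ≡ 2 (mod 3); new modulus lcm = 2964.
    Write x = 616 + 988·t and substitute into x ≡ 2 (mod 3): 988·t ≡ 2 − 616 = -614 (mod 3).
    Reduce coefficients mod 3: 1·t ≡ 1 (mod 3).
    So t ≡ 1 (mod 3).
    Then x = 616 + 988·1 = 1604, valid modulo lcm(988, 3) = 2964: x ≡ 1604 (mod 2964).
Verify against each original: 1604 mod 13 = 5, 1604 mod 4 = 0, 1604 mod 19 = 8, 1604 mod 3 = 2.

x ≡ 1604 (mod 2964).


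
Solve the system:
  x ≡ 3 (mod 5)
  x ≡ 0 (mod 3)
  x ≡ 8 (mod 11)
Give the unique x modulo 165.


Moduli 5, 3, 11 are pairwise coprime; by CRT there is a unique solution modulo M = 5 · 3 · 11 = 165.
Solve pairwise, accumulating the modulus:
  Start with x ≡ 3 (mod 5).
  Combine with x ≡ 0 (mod 3): since gcd(5, 3) = 1, we get a unique residue mod 15.
    Write x = 3 + 5·t and substitute into x ≡ 0 (mod 3): 5·t ≡ 0 − 3 = -3 (mod 3).
    Reduce coefficients mod 3: 2·t ≡ 0 (mod 3).
    The inverse of 2 mod 3 is 2 (since 2·2 = 4 = 1·3 + 1), so t ≡ 2·0 = 0 ≡ 0 (mod 3).
    Then x = 3 + 5·0 = 3, valid modulo lcm(5, 3) = 15: x ≡ 3 (mod 15).
  Combine with x ≡ 8 (mod 11): since gcd(15, 11) = 1, we get a unique residue mod 165.
    Write x = 3 + 15·t and substitute into x ≡ 8 (mod 11): 15·t ≡ 8 − 3 = 5 (mod 11).
    Reduce coefficients mod 11: 4·t ≡ 5 (mod 11).
    The inverse of 4 mod 11 is 3 (since 4·3 = 12 = 1·11 + 1), so t ≡ 3·5 = 15 ≡ 4 (mod 11).
    Then x = 3 + 15·4 = 63, valid modulo lcm(15, 11) = 165: x ≡ 63 (mod 165).
Verify: 63 mod 5 = 3 ✓, 63 mod 3 = 0 ✓, 63 mod 11 = 8 ✓.

x ≡ 63 (mod 165).


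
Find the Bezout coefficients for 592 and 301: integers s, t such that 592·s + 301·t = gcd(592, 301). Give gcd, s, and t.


Euclidean algorithm on (592, 301) — divide until remainder is 0:
  592 = 1 · 301 + 291
  301 = 1 · 291 + 10
  291 = 29 · 10 + 1
  10 = 10 · 1 + 0
gcd(592, 301) = 1.
Track Bezout coefficients alongside the remainders: start with r₀ = 592 = a·1 + b·0 (s = 1, t = 0) and r₁ = 301 = a·0 + b·1 (s = 0, t = 1); each new remainder r_{k+1} = r_{k-1} − q_k·r_k inherits s_{k+1} = s_{k-1} − q_k·s_k, t_{k+1} = t_{k-1} − q_k·t_k, so r_k = a·s_k + b·t_k at every step:
  q = 1: r = 291, s = 1 − 1·0 = 1, t = 0 − 1·1 = -1  (check: 592·1 + 301·(-1) = 291)
  q = 1: r = 10, s = 0 − 1·1 = -1, t = 1 − 1·(-1) = 2  (check: 592·(-1) + 301·2 = 10)
  q = 29: r = 1, s = 1 − 29·(-1) = 30, t = -1 − 29·2 = -59  (check: 592·30 + 301·(-59) = 1)
The row with r = 1 (the gcd) gives the Bezout coefficients s = 30, t = -59.
Result: 592 · (30) + 301 · (-59) = 1.

gcd(592, 301) = 1; s = 30, t = -59 (check: 592·30 + 301·(-59) = 1).


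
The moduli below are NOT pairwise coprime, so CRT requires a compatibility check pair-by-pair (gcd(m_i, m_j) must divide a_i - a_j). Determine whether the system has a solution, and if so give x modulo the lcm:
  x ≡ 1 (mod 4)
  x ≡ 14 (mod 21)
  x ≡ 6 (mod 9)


Moduli 4, 21, 9 are not pairwise coprime, so CRT works modulo lcm(m_i) when all pairwise compatibility conditions hold.
Pairwise compatibility: gcd(m_i, m_j) must divide a_i - a_j for every pair.
Merge one congruence at a time:
  Start: x ≡ 1 (mod 4).
  Combine with x ≡ 14 (mod 21): gcd(4, 21) = 1; 14 - 1 = 13, which IS divisible by 1, so compatible.
    Write x = 1 + 4·t and substitute into x ≡ 14 (mod 21): 4·t ≡ 14 − 1 = 13 (mod 21).
    The inverse of 4 mod 21 is 16 (since 4·16 = 64 = 3·21 + 1), so t ≡ 16·13 = 208 ≡ 19 (mod 21).
    Then x = 1 + 4·19 = 77, valid modulo lcm(4, 21) = 84: x ≡ 77 (mod 84).
  Combine with x ≡ 6 (mod 9): gcd(84, 9) = 3, and 6 - 77 = -71 is NOT divisible by 3.
    ⇒ system is inconsistent (no integer solution).

No solution (the system is inconsistent).


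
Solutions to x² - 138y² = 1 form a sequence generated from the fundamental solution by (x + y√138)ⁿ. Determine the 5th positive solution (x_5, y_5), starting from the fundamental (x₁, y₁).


Step 1: Find the fundamental solution (x₁, y₁) of x² - 138y² = 1.
  Expand √138 as a continued fraction. a₀ = ⌊√138⌋ = 11; iterate m_{k+1} = d_k·a_k − m_k, d_{k+1} = (138 − m_{k+1}²)/d_k, a_{k+1} = ⌊(a₀ + m_{k+1})/d_{k+1}⌋ (starting m₀ = 0, d₀ = 1), with convergents p_k = a_k·p_{k-1} + p_{k-2}, q_k = a_k·q_{k-1} + q_{k-2} (p₋₁ = 1, q₋₁ = 0):
  k = 0: a₀ = 11; p₀/q₀ = 11/1; p₀² − 138·q₀² = 121 − 138 = -17.
  k = 1: m = 11, d = 17, a = ⌊(11 + 11)/17⌋ = 1; p/q = (1·11 + 1)/(1·1 + 0) = 12/1; p² − 138·q² = 144 − 138 = 6.
  k = 2: m = 6, d = 6, a = ⌊(11 + 6)/6⌋ = 2; p/q = (2·12 + 11)/(2·1 + 1) = 35/3; p² − 138·q² = 1225 − 1242 = -17.
  k = 3: m = 6, d = 17, a = ⌊(11 + 6)/17⌋ = 1; p/q = (1·35 + 12)/(1·3 + 1) = 47/4; p² − 138·q² = 2209 − 2208 = 1.
  The first convergent with p² − 138·q² = 1 gives the fundamental solution (x₁, y₁) = (47, 4).
Step 2: Apply the recurrence (x_{n+1}, y_{n+1}) = (x₁x_n + 138y₁y_n, x₁y_n + y₁x_n) repeatedly.
  From (x_1, y_1) = (47, 4): x_2 = 47·47 + 138·4·4 = 4417; y_2 = 47·4 + 4·47 = 376.
  From (x_2, y_2) = (4417, 376): x_3 = 47·4417 + 138·4·376 = 415151; y_3 = 47·376 + 4·4417 = 35340.
  From (x_3, y_3) = (415151, 35340): x_4 = 47·415151 + 138·4·35340 = 39019777; y_4 = 47·35340 + 4·415151 = 3321584.
  From (x_4, y_4) = (39019777, 3321584): x_5 = 47·39019777 + 138·4·3321584 = 3667443887; y_5 = 47·3321584 + 4·39019777 = 312193556.
Step 3: Verify x_5² - 138·y_5² = 13450144664293668769 - 13450144664293668768 = 1 (should be 1). ✓

(x_1, y_1) = (47, 4); (x_5, y_5) = (3667443887, 312193556).


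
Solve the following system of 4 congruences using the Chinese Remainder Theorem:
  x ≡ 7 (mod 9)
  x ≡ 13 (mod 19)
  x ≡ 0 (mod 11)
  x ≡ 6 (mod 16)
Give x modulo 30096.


Product of moduli M = 9 · 19 · 11 · 16 = 30096.
Merge one congruence at a time:
  Start: x ≡ 7 (mod 9).
  Combine with x ≡ 13 (mod 19); new modulus lcm = 171.
    Write x = 7 + 9·t and substitute into x ≡ 13 (mod 19): 9·t ≡ 13 − 7 = 6 (mod 19).
    The inverse of 9 mod 19 is 17 (since 9·17 = 153 = 8·19 + 1), so t ≡ 17·6 = 102 ≡ 7 (mod 19).
    Then x = 7 + 9·7 = 70, valid modulo lcm(9, 19) = 171: x ≡ 70 (mod 171).
  Combine with x ≡ 0 (mod 11); new modulus lcm = 1881.
    Write x = 70 + 171·t and substitute into x ≡ 0 (mod 11): 171·t ≡ 0 − 70 = -70 (mod 11).
    Reduce coefficients mod 11: 6·t ≡ 7 (mod 11).
    The inverse of 6 mod 11 is 2 (since 6·2 = 12 = 1·11 + 1), so t ≡ 2·7 = 14 ≡ 3 (mod 11).
    Then x = 70 + 171·3 = 583, valid modulo lcm(171, 11) = 1881: x ≡ 583 (mod 1881).
  Combine with x ≡ 6 (mod 16); new modulus lcm = 30096.
    Write x = 583 + 1881·t and substitute into x ≡ 6 (mod 16): 1881·t ≡ 6 − 583 = -577 (mod 16).
    Reduce coefficients mod 16: 9·t ≡ 15 (mod 16).
    The inverse of 9 mod 16 is 9 (since 9·9 = 81 = 5·16 + 1), so t ≡ 9·15 = 135 ≡ 7 (mod 16).
    Then x = 583 + 1881·7 = 13750, valid modulo lcm(1881, 16) = 30096: x ≡ 13750 (mod 30096).
Verify against each original: 13750 mod 9 = 7, 13750 mod 19 = 13, 13750 mod 11 = 0, 13750 mod 16 = 6.

x ≡ 13750 (mod 30096).


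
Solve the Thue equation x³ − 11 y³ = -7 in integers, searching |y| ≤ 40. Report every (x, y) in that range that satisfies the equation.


The equation is x³ - 11y³ = -7. For fixed y, x³ = 11·y³ − 7, so a solution requires the RHS to be a perfect cube.
Strategy: iterate y from -40 to 40, compute RHS = 11·y³ − 7, and check whether it is a (positive or negative) perfect cube.
Check small values of y:
  y = 0: RHS = -7 is not a perfect cube.
  y = 1: RHS = 4 is not a perfect cube.
  y = -1: RHS = -18 is not a perfect cube.
  y = 2: RHS = 81 is not a perfect cube.
  y = -2: RHS = -95 is not a perfect cube.
  y = 3: RHS = 290 is not a perfect cube.
  y = -3: RHS = -304 is not a perfect cube.
Continuing the search up to |y| = 40 finds no solutions either.
No (x, y) in the scanned range satisfies the equation.

No integer solutions with |y| ≤ 40.


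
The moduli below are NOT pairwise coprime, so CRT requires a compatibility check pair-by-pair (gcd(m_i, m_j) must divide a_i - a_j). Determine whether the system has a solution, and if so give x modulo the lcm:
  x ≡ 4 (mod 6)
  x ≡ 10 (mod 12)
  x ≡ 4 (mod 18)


Moduli 6, 12, 18 are not pairwise coprime, so CRT works modulo lcm(m_i) when all pairwise compatibility conditions hold.
Pairwise compatibility: gcd(m_i, m_j) must divide a_i - a_j for every pair.
Merge one congruence at a time:
  Start: x ≡ 4 (mod 6).
  Combine with x ≡ 10 (mod 12): gcd(6, 12) = 6; 10 - 4 = 6, which IS divisible by 6, so compatible.
    Write x = 4 + 6·t and substitute into x ≡ 10 (mod 12): 6·t ≡ 10 − 4 = 6 (mod 12).
    Divide the congruence (and modulus) by g = 6: 1·t ≡ 1 (mod 2).
    So t ≡ 1 (mod 2).
    Then x = 4 + 6·1 = 10, valid modulo lcm(6, 12) = 12: x ≡ 10 (mod 12).
  Combine with x ≡ 4 (mod 18): gcd(12, 18) = 6; 4 - 10 = -6, which IS divisible by 6, so compatible.
    Write x = 10 + 12·t and substitute into x ≡ 4 (mod 18): 12·t ≡ 4 − 10 = -6 (mod 18).
    Divide the congruence (and modulus) by g = 6: 2·t ≡ -1 (mod 3).
    Reduce coefficients mod 3: 2·t ≡ 2 (mod 3).
    The inverse of 2 mod 3 is 2 (since 2·2 = 4 = 1·3 + 1), so t ≡ 2·2 = 4 ≡ 1 (mod 3).
    Then x = 10 + 12·1 = 22, valid modulo lcm(12, 18) = 36: x ≡ 22 (mod 36).
Verify: 22 mod 6 = 4, 22 mod 12 = 10, 22 mod 18 = 4.

x ≡ 22 (mod 36).


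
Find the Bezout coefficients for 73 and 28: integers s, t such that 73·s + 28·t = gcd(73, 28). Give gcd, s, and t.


Euclidean algorithm on (73, 28) — divide until remainder is 0:
  73 = 2 · 28 + 17
  28 = 1 · 17 + 11
  17 = 1 · 11 + 6
  11 = 1 · 6 + 5
  6 = 1 · 5 + 1
  5 = 5 · 1 + 0
gcd(73, 28) = 1.
Track Bezout coefficients alongside the remainders: start with r₀ = 73 = a·1 + b·0 (s = 1, t = 0) and r₁ = 28 = a·0 + b·1 (s = 0, t = 1); each new remainder r_{k+1} = r_{k-1} − q_k·r_k inherits s_{k+1} = s_{k-1} − q_k·s_k, t_{k+1} = t_{k-1} − q_k·t_k, so r_k = a·s_k + b·t_k at every step:
  q = 2: r = 17, s = 1 − 2·0 = 1, t = 0 − 2·1 = -2  (check: 73·1 + 28·(-2) = 17)
  q = 1: r = 11, s = 0 − 1·1 = -1, t = 1 − 1·(-2) = 3  (check: 73·(-1) + 28·3 = 11)
  q = 1: r = 6, s = 1 − 1·(-1) = 2, t = -2 − 1·3 = -5  (check: 73·2 + 28·(-5) = 6)
  q = 1: r = 5, s = -1 − 1·2 = -3, t = 3 − 1·(-5) = 8  (check: 73·(-3) + 28·8 = 5)
  q = 1: r = 1, s = 2 − 1·(-3) = 5, t = -5 − 1·8 = -13  (check: 73·5 + 28·(-13) = 1)
The row with r = 1 (the gcd) gives the Bezout coefficients s = 5, t = -13.
Result: 73 · (5) + 28 · (-13) = 1.

gcd(73, 28) = 1; s = 5, t = -13 (check: 73·5 + 28·(-13) = 1).


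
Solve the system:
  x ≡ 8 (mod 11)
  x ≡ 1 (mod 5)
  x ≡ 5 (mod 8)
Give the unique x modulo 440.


Moduli 11, 5, 8 are pairwise coprime; by CRT there is a unique solution modulo M = 11 · 5 · 8 = 440.
Solve pairwise, accumulating the modulus:
  Start with x ≡ 8 (mod 11).
  Combine with x ≡ 1 (mod 5): since gcd(11, 5) = 1, we get a unique residue mod 55.
    Write x = 8 + 11·t and substitute into x ≡ 1 (mod 5): 11·t ≡ 1 − 8 = -7 (mod 5).
    Reduce coefficients mod 5: 1·t ≡ 3 (mod 5).
    So t ≡ 3 (mod 5).
    Then x = 8 + 11·3 = 41, valid modulo lcm(11, 5) = 55: x ≡ 41 (mod 55).
  Combine with x ≡ 5 (mod 8): since gcd(55, 8) = 1, we get a unique residue mod 440.
    Write x = 41 + 55·t and substitute into x ≡ 5 (mod 8): 55·t ≡ 5 − 41 = -36 (mod 8).
    Reduce coefficients mod 8: 7·t ≡ 4 (mod 8).
    The inverse of 7 mod 8 is 7 (since 7·7 = 49 = 6·8 + 1), so t ≡ 7·4 = 28 ≡ 4 (mod 8).
    Then x = 41 + 55·4 = 261, valid modulo lcm(55, 8) = 440: x ≡ 261 (mod 440).
Verify: 261 mod 11 = 8 ✓, 261 mod 5 = 1 ✓, 261 mod 8 = 5 ✓.

x ≡ 261 (mod 440).


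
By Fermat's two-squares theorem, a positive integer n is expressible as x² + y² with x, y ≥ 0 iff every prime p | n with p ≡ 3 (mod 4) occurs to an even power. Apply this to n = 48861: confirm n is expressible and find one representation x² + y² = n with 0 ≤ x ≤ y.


Step 1: Factor n = 48861 = 3^2 · 61 · 89.
Step 2: Check the mod-4 condition on each prime factor: 3 ≡ 3 (mod 4), exponent 2 (must be even); 61 ≡ 1 (mod 4), exponent 1; 89 ≡ 1 (mod 4), exponent 1.
All primes ≡ 3 (mod 4) appear to even exponent (or don't appear), so by the two-squares theorem n IS expressible as a sum of two squares.
Step 3: Build a representation. Group n = k² · m with k = 3 and m = 61 · 89 = 5429 (a product of primes ≡ 1 (mod 4)); a representation of m scales to one of n via (k·x)² + (k·y)² = k²(x² + y²). Each prime p ≡ 1 (mod 4) is itself a sum of two squares; find a² by testing p − a² for a perfect square:
  61: 61 − 1² = 60, 61 − 2² = 57, 61 − 3² = 52, 61 − 4² = 45, 61 − 5² = 36 = 6² ⇒ 61 = 5² + 6².
  89: 89 − 1² = 88, 89 − 2² = 85, 89 − 3² = 80, 89 − 4² = 73, 89 − 5² = 64 = 8² ⇒ 89 = 5² + 8².
  Combine using the Brahmagupta–Fibonacci identity (a² + b²)(c² + d²) = (ac − bd)² + (ad + bc)² = (ac + bd)² + (ad − bc)²:
  61 · 89 = 5429: from (5² + 6²)(5² + 8²), take (5·5 − 6·8, 5·8 + 6·5) = (25 − 48, 40 + 30) = (-23, 70); dropping signs (only squares matter) gives (23, 70); check 23² + 70² = 529 + 4900 = 5429 ✓.
  Scale by k = 3: (3·23, 3·70) = (69, 210).
Step 4: Order so x ≤ y and verify: 69² + 210² = 4761 + 44100 = 48861 = n. ✓

n = 48861 = 69² + 210² (one valid representation with x ≤ y).


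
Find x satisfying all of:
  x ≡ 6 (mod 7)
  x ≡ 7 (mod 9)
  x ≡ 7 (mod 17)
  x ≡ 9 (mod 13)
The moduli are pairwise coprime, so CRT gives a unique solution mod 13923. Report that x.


Product of moduli M = 7 · 9 · 17 · 13 = 13923.
Merge one congruence at a time:
  Start: x ≡ 6 (mod 7).
  Combine with x ≡ 7 (mod 9); new modulus lcm = 63.
    Write x = 6 + 7·t and substitute into x ≡ 7 (mod 9): 7·t ≡ 7 − 6 = 1 (mod 9).
    The inverse of 7 mod 9 is 4 (since 7·4 = 28 = 3·9 + 1), so t ≡ 4·1 = 4 ≡ 4 (mod 9).
    Then x = 6 + 7·4 = 34, valid modulo lcm(7, 9) = 63: x ≡ 34 (mod 63).
  Combine with x ≡ 7 (mod 17); new modulus lcm = 1071.
    Write x = 34 + 63·t and substitute into x ≡ 7 (mod 17): 63·t ≡ 7 − 34 = -27 (mod 17).
    Reduce coefficients mod 17: 12·t ≡ 7 (mod 17).
    The inverse of 12 mod 17 is 10 (since 12·10 = 120 = 7·17 + 1), so t ≡ 10·7 = 70 ≡ 2 (mod 17).
    Then x = 34 + 63·2 = 160, valid modulo lcm(63, 17) = 1071: x ≡ 160 (mod 1071).
  Combine with x ≡ 9 (mod 13); new modulus lcm = 13923.
    Write x = 160 + 1071·t and substitute into x ≡ 9 (mod 13): 1071·t ≡ 9 − 160 = -151 (mod 13).
    Reduce coefficients mod 13: 5·t ≡ 5 (mod 13).
    The inverse of 5 mod 13 is 8 (since 5·8 = 40 = 3·13 + 1), so t ≡ 8·5 = 40 ≡ 1 (mod 13).
    Then x = 160 + 1071·1 = 1231, valid modulo lcm(1071, 13) = 13923: x ≡ 1231 (mod 13923).
Verify against each original: 1231 mod 7 = 6, 1231 mod 9 = 7, 1231 mod 17 = 7, 1231 mod 13 = 9.

x ≡ 1231 (mod 13923).


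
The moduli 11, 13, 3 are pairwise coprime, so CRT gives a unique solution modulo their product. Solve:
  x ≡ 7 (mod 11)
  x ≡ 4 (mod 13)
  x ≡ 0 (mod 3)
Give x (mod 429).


Moduli 11, 13, 3 are pairwise coprime; by CRT there is a unique solution modulo M = 11 · 13 · 3 = 429.
Solve pairwise, accumulating the modulus:
  Start with x ≡ 7 (mod 11).
  Combine with x ≡ 4 (mod 13): since gcd(11, 13) = 1, we get a unique residue mod 143.
    Write x = 7 + 11·t and substitute into x ≡ 4 (mod 13): 11·t ≡ 4 − 7 = -3 (mod 13).
    Reduce coefficients mod 13: 11·t ≡ 10 (mod 13).
    The inverse of 11 mod 13 is 6 (since 11·6 = 66 = 5·13 + 1), so t ≡ 6·10 = 60 ≡ 8 (mod 13).
    Then x = 7 + 11·8 = 95, valid modulo lcm(11, 13) = 143: x ≡ 95 (mod 143).
  Combine with x ≡ 0 (mod 3): since gcd(143, 3) = 1, we get a unique residue mod 429.
    Write x = 95 + 143·t and substitute into x ≡ 0 (mod 3): 143·t ≡ 0 − 95 = -95 (mod 3).
    Reduce coefficients mod 3: 2·t ≡ 1 (mod 3).
    The inverse of 2 mod 3 is 2 (since 2·2 = 4 = 1·3 + 1), so t ≡ 2·1 = 2 ≡ 2 (mod 3).
    Then x = 95 + 143·2 = 381, valid modulo lcm(143, 3) = 429: x ≡ 381 (mod 429).
Verify: 381 mod 11 = 7 ✓, 381 mod 13 = 4 ✓, 381 mod 3 = 0 ✓.

x ≡ 381 (mod 429).


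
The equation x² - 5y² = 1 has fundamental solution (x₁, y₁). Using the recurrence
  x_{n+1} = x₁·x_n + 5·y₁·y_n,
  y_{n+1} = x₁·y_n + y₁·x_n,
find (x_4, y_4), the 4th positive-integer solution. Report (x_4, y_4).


Step 1: Find the fundamental solution (x₁, y₁) of x² - 5y² = 1.
  Expand √5 as a continued fraction. a₀ = ⌊√5⌋ = 2; iterate m_{k+1} = d_k·a_k − m_k, d_{k+1} = (5 − m_{k+1}²)/d_k, a_{k+1} = ⌊(a₀ + m_{k+1})/d_{k+1}⌋ (starting m₀ = 0, d₀ = 1), with convergents p_k = a_k·p_{k-1} + p_{k-2}, q_k = a_k·q_{k-1} + q_{k-2} (p₋₁ = 1, q₋₁ = 0):
  k = 0: a₀ = 2; p₀/q₀ = 2/1; p₀² − 5·q₀² = 4 − 5 = -1.
  k = 1: m = 2, d = 1, a = ⌊(2 + 2)/1⌋ = 4; p/q = (4·2 + 1)/(4·1 + 0) = 9/4; p² − 5·q² = 81 − 80 = 1.
  The first convergent with p² − 5·q² = 1 gives the fundamental solution (x₁, y₁) = (9, 4).
Step 2: Apply the recurrence (x_{n+1}, y_{n+1}) = (x₁x_n + 5y₁y_n, x₁y_n + y₁x_n) repeatedly.
  From (x_1, y_1) = (9, 4): x_2 = 9·9 + 5·4·4 = 161; y_2 = 9·4 + 4·9 = 72.
  From (x_2, y_2) = (161, 72): x_3 = 9·161 + 5·4·72 = 2889; y_3 = 9·72 + 4·161 = 1292.
  From (x_3, y_3) = (2889, 1292): x_4 = 9·2889 + 5·4·1292 = 51841; y_4 = 9·1292 + 4·2889 = 23184.
Step 3: Verify x_4² - 5·y_4² = 2687489281 - 2687489280 = 1 (should be 1). ✓

(x_1, y_1) = (9, 4); (x_4, y_4) = (51841, 23184).


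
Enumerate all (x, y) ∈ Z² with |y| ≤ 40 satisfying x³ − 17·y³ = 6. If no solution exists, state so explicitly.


The equation is x³ - 17y³ = 6. For fixed y, x³ = 17·y³ + 6, so a solution requires the RHS to be a perfect cube.
Strategy: iterate y from -40 to 40, compute RHS = 17·y³ + 6, and check whether it is a (positive or negative) perfect cube.
Check small values of y:
  y = 0: RHS = 6 is not a perfect cube.
  y = 1: RHS = 23 is not a perfect cube.
  y = -1: RHS = -11 is not a perfect cube.
  y = 2: RHS = 142 is not a perfect cube.
  y = -2: RHS = -130 is not a perfect cube.
  y = 3: RHS = 465 is not a perfect cube.
  y = -3: RHS = -453 is not a perfect cube.
Continuing the search up to |y| = 40 finds no solutions either.
No (x, y) in the scanned range satisfies the equation.

No integer solutions with |y| ≤ 40.


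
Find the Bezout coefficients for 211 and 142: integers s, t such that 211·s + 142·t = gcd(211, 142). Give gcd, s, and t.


Euclidean algorithm on (211, 142) — divide until remainder is 0:
  211 = 1 · 142 + 69
  142 = 2 · 69 + 4
  69 = 17 · 4 + 1
  4 = 4 · 1 + 0
gcd(211, 142) = 1.
Track Bezout coefficients alongside the remainders: start with r₀ = 211 = a·1 + b·0 (s = 1, t = 0) and r₁ = 142 = a·0 + b·1 (s = 0, t = 1); each new remainder r_{k+1} = r_{k-1} − q_k·r_k inherits s_{k+1} = s_{k-1} − q_k·s_k, t_{k+1} = t_{k-1} − q_k·t_k, so r_k = a·s_k + b·t_k at every step:
  q = 1: r = 69, s = 1 − 1·0 = 1, t = 0 − 1·1 = -1  (check: 211·1 + 142·(-1) = 69)
  q = 2: r = 4, s = 0 − 2·1 = -2, t = 1 − 2·(-1) = 3  (check: 211·(-2) + 142·3 = 4)
  q = 17: r = 1, s = 1 − 17·(-2) = 35, t = -1 − 17·3 = -52  (check: 211·35 + 142·(-52) = 1)
The row with r = 1 (the gcd) gives the Bezout coefficients s = 35, t = -52.
Result: 211 · (35) + 142 · (-52) = 1.

gcd(211, 142) = 1; s = 35, t = -52 (check: 211·35 + 142·(-52) = 1).


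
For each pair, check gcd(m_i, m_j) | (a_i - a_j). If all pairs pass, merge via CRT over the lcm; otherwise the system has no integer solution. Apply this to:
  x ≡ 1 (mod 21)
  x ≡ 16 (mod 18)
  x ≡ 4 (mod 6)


Moduli 21, 18, 6 are not pairwise coprime, so CRT works modulo lcm(m_i) when all pairwise compatibility conditions hold.
Pairwise compatibility: gcd(m_i, m_j) must divide a_i - a_j for every pair.
Merge one congruence at a time:
  Start: x ≡ 1 (mod 21).
  Combine with x ≡ 16 (mod 18): gcd(21, 18) = 3; 16 - 1 = 15, which IS divisible by 3, so compatible.
    Write x = 1 + 21·t and substitute into x ≡ 16 (mod 18): 21·t ≡ 16 − 1 = 15 (mod 18).
    Divide the congruence (and modulus) by g = 3: 7·t ≡ 5 (mod 6).
    Reduce coefficients mod 6: 1·t ≡ 5 (mod 6).
    So t ≡ 5 (mod 6).
    Then x = 1 + 21·5 = 106, valid modulo lcm(21, 18) = 126: x ≡ 106 (mod 126).
  Combine with x ≡ 4 (mod 6): gcd(126, 6) = 6; 4 - 106 = -102, which IS divisible by 6, so compatible.
    Write x = 106 + 126·t and substitute into x ≡ 4 (mod 6): 126·t ≡ 4 − 106 = -102 (mod 6).
    Divide the congruence (and modulus) by g = 6: 21·t ≡ -17 (mod 1).
    Modulo 1 every t works; take t = 0.
    Then x = 106 + 126·0 = 106, valid modulo lcm(126, 6) = 126: x ≡ 106 (mod 126).
Verify: 106 mod 21 = 1, 106 mod 18 = 16, 106 mod 6 = 4.

x ≡ 106 (mod 126).


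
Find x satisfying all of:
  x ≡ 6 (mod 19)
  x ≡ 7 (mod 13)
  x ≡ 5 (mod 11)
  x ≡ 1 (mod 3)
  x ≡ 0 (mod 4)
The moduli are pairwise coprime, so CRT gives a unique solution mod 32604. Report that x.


Product of moduli M = 19 · 13 · 11 · 3 · 4 = 32604.
Merge one congruence at a time:
  Start: x ≡ 6 (mod 19).
  Combine with x ≡ 7 (mod 13); new modulus lcm = 247.
    Write x = 6 + 19·t and substitute into x ≡ 7 (mod 13): 19·t ≡ 7 − 6 = 1 (mod 13).
    Reduce coefficients mod 13: 6·t ≡ 1 (mod 13).
    The inverse of 6 mod 13 is 11 (since 6·11 = 66 = 5·13 + 1), so t ≡ 11·1 = 11 ≡ 11 (mod 13).
    Then x = 6 + 19·11 = 215, valid modulo lcm(19, 13) = 247: x ≡ 215 (mod 247).
  Combine with x ≡ 5 (mod 11); new modulus lcm = 2717.
    Write x = 215 + 247·t and substitute into x ≡ 5 (mod 11): 247·t ≡ 5 − 215 = -210 (mod 11).
    Reduce coefficients mod 11: 5·t ≡ 10 (mod 11).
    The inverse of 5 mod 11 is 9 (since 5·9 = 45 = 4·11 + 1), so t ≡ 9·10 = 90 ≡ 2 (mod 11).
    Then x = 215 + 247·2 = 709, valid modulo lcm(247, 11) = 2717: x ≡ 709 (mod 2717).
  Combine with x ≡ 1 (mod 3); new modulus lcm = 8151.
    Write x = 709 + 2717·t and substitute into x ≡ 1 (mod 3): 2717·t ≡ 1 − 709 = -708 (mod 3).
    Reduce coefficients mod 3: 2·t ≡ 0 (mod 3).
    The inverse of 2 mod 3 is 2 (since 2·2 = 4 = 1·3 + 1), so t ≡ 2·0 = 0 ≡ 0 (mod 3).
    Then x = 709 + 2717·0 = 709, valid modulo lcm(2717, 3) = 8151: x ≡ 709 (mod 8151).
  Combine with x ≡ 0 (mod 4); new modulus lcm = 32604.
    Write x = 709 + 8151·t and substitute into x ≡ 0 (mod 4): 8151·t ≡ 0 − 709 = -709 (mod 4).
    Reduce coefficients mod 4: 3·t ≡ 3 (mod 4).
    The inverse of 3 mod 4 is 3 (since 3·3 = 9 = 2·4 + 1), so t ≡ 3·3 = 9 ≡ 1 (mod 4).
    Then x = 709 + 8151·1 = 8860, valid modulo lcm(8151, 4) = 32604: x ≡ 8860 (mod 32604).
Verify against each original: 8860 mod 19 = 6, 8860 mod 13 = 7, 8860 mod 11 = 5, 8860 mod 3 = 1, 8860 mod 4 = 0.

x ≡ 8860 (mod 32604).


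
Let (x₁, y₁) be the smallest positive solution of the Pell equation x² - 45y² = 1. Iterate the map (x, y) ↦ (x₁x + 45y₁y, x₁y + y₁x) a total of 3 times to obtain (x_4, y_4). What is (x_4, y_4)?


Step 1: Find the fundamental solution (x₁, y₁) of x² - 45y² = 1.
  Expand √45 as a continued fraction. a₀ = ⌊√45⌋ = 6; iterate m_{k+1} = d_k·a_k − m_k, d_{k+1} = (45 − m_{k+1}²)/d_k, a_{k+1} = ⌊(a₀ + m_{k+1})/d_{k+1}⌋ (starting m₀ = 0, d₀ = 1), with convergents p_k = a_k·p_{k-1} + p_{k-2}, q_k = a_k·q_{k-1} + q_{k-2} (p₋₁ = 1, q₋₁ = 0):
  k = 0: a₀ = 6; p₀/q₀ = 6/1; p₀² − 45·q₀² = 36 − 45 = -9.
  k = 1: m = 6, d = 9, a = ⌊(6 + 6)/9⌋ = 1; p/q = (1·6 + 1)/(1·1 + 0) = 7/1; p² − 45·q² = 49 − 45 = 4.
  k = 2: m = 3, d = 4, a = ⌊(6 + 3)/4⌋ = 2; p/q = (2·7 + 6)/(2·1 + 1) = 20/3; p² − 45·q² = 400 − 405 = -5.
  k = 3: m = 5, d = 5, a = ⌊(6 + 5)/5⌋ = 2; p/q = (2·20 + 7)/(2·3 + 1) = 47/7; p² − 45·q² = 2209 − 2205 = 4.
  k = 4: m = 5, d = 4, a = ⌊(6 + 5)/4⌋ = 2; p/q = (2·47 + 20)/(2·7 + 3) = 114/17; p² − 45·q² = 12996 − 13005 = -9.
  k = 5: m = 3, d = 9, a = ⌊(6 + 3)/9⌋ = 1; p/q = (1·114 + 47)/(1·17 + 7) = 161/24; p² − 45·q² = 25921 − 25920 = 1.
  The first convergent with p² − 45·q² = 1 gives the fundamental solution (x₁, y₁) = (161, 24).
Step 2: Apply the recurrence (x_{n+1}, y_{n+1}) = (x₁x_n + 45y₁y_n, x₁y_n + y₁x_n) repeatedly.
  From (x_1, y_1) = (161, 24): x_2 = 161·161 + 45·24·24 = 51841; y_2 = 161·24 + 24·161 = 7728.
  From (x_2, y_2) = (51841, 7728): x_3 = 161·51841 + 45·24·7728 = 16692641; y_3 = 161·7728 + 24·51841 = 2488392.
  From (x_3, y_3) = (16692641, 2488392): x_4 = 161·16692641 + 45·24·2488392 = 5374978561; y_4 = 161·2488392 + 24·16692641 = 801254496.
Step 3: Verify x_4² - 45·y_4² = 28890394531209630721 - 28890394531209630720 = 1 (should be 1). ✓

(x_1, y_1) = (161, 24); (x_4, y_4) = (5374978561, 801254496).


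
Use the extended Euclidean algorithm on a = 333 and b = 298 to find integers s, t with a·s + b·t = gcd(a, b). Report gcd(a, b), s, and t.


Euclidean algorithm on (333, 298) — divide until remainder is 0:
  333 = 1 · 298 + 35
  298 = 8 · 35 + 18
  35 = 1 · 18 + 17
  18 = 1 · 17 + 1
  17 = 17 · 1 + 0
gcd(333, 298) = 1.
Track Bezout coefficients alongside the remainders: start with r₀ = 333 = a·1 + b·0 (s = 1, t = 0) and r₁ = 298 = a·0 + b·1 (s = 0, t = 1); each new remainder r_{k+1} = r_{k-1} − q_k·r_k inherits s_{k+1} = s_{k-1} − q_k·s_k, t_{k+1} = t_{k-1} − q_k·t_k, so r_k = a·s_k + b·t_k at every step:
  q = 1: r = 35, s = 1 − 1·0 = 1, t = 0 − 1·1 = -1  (check: 333·1 + 298·(-1) = 35)
  q = 8: r = 18, s = 0 − 8·1 = -8, t = 1 − 8·(-1) = 9  (check: 333·(-8) + 298·9 = 18)
  q = 1: r = 17, s = 1 − 1·(-8) = 9, t = -1 − 1·9 = -10  (check: 333·9 + 298·(-10) = 17)
  q = 1: r = 1, s = -8 − 1·9 = -17, t = 9 − 1·(-10) = 19  (check: 333·(-17) + 298·19 = 1)
The row with r = 1 (the gcd) gives the Bezout coefficients s = -17, t = 19.
Result: 333 · (-17) + 298 · (19) = 1.

gcd(333, 298) = 1; s = -17, t = 19 (check: 333·(-17) + 298·19 = 1).


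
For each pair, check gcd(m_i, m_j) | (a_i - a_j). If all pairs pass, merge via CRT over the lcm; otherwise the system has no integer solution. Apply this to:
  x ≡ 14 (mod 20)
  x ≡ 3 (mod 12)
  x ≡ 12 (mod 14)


Moduli 20, 12, 14 are not pairwise coprime, so CRT works modulo lcm(m_i) when all pairwise compatibility conditions hold.
Pairwise compatibility: gcd(m_i, m_j) must divide a_i - a_j for every pair.
Merge one congruence at a time:
  Start: x ≡ 14 (mod 20).
  Combine with x ≡ 3 (mod 12): gcd(20, 12) = 4, and 3 - 14 = -11 is NOT divisible by 4.
    ⇒ system is inconsistent (no integer solution).

No solution (the system is inconsistent).


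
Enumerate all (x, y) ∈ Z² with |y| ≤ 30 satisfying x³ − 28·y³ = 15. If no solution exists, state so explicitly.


The equation is x³ - 28y³ = 15. For fixed y, x³ = 28·y³ + 15, so a solution requires the RHS to be a perfect cube.
Strategy: iterate y from -30 to 30, compute RHS = 28·y³ + 15, and check whether it is a (positive or negative) perfect cube.
Check small values of y:
  y = 0: RHS = 15 is not a perfect cube.
  y = 1: RHS = 43 is not a perfect cube.
  y = -1: RHS = -13 is not a perfect cube.
  y = 2: RHS = 239 is not a perfect cube.
  y = -2: RHS = -209 is not a perfect cube.
  y = 3: RHS = 771 is not a perfect cube.
  y = -3: RHS = -741 is not a perfect cube.
Continuing the search up to |y| = 30 finds no solutions either.
No (x, y) in the scanned range satisfies the equation.

No integer solutions with |y| ≤ 30.


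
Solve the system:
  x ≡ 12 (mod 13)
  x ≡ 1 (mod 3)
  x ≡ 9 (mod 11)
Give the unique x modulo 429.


Moduli 13, 3, 11 are pairwise coprime; by CRT there is a unique solution modulo M = 13 · 3 · 11 = 429.
Solve pairwise, accumulating the modulus:
  Start with x ≡ 12 (mod 13).
  Combine with x ≡ 1 (mod 3): since gcd(13, 3) = 1, we get a unique residue mod 39.
    Write x = 12 + 13·t and substitute into x ≡ 1 (mod 3): 13·t ≡ 1 − 12 = -11 (mod 3).
    Reduce coefficients mod 3: 1·t ≡ 1 (mod 3).
    So t ≡ 1 (mod 3).
    Then x = 12 + 13·1 = 25, valid modulo lcm(13, 3) = 39: x ≡ 25 (mod 39).
  Combine with x ≡ 9 (mod 11): since gcd(39, 11) = 1, we get a unique residue mod 429.
    Write x = 25 + 39·t and substitute into x ≡ 9 (mod 11): 39·t ≡ 9 − 25 = -16 (mod 11).
    Reduce coefficients mod 11: 6·t ≡ 6 (mod 11).
    The inverse of 6 mod 11 is 2 (since 6·2 = 12 = 1·11 + 1), so t ≡ 2·6 = 12 ≡ 1 (mod 11).
    Then x = 25 + 39·1 = 64, valid modulo lcm(39, 11) = 429: x ≡ 64 (mod 429).
Verify: 64 mod 13 = 12 ✓, 64 mod 3 = 1 ✓, 64 mod 11 = 9 ✓.

x ≡ 64 (mod 429).


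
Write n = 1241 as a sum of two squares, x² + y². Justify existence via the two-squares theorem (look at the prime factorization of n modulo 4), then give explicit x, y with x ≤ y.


Step 1: Factor n = 1241 = 17 · 73.
Step 2: Check the mod-4 condition on each prime factor: 17 ≡ 1 (mod 4), exponent 1; 73 ≡ 1 (mod 4), exponent 1.
All primes ≡ 3 (mod 4) appear to even exponent (or don't appear), so by the two-squares theorem n IS expressible as a sum of two squares.
Step 3: Build a representation. Here n = 17 · 73 is a product of primes ≡ 1 (mod 4). Each prime p ≡ 1 (mod 4) is itself a sum of two squares; find a² by testing p − a² for a perfect square:
  17: 17 − 1² = 16 = 4² ⇒ 17 = 1² + 4².
  73: 73 − 1² = 72, 73 − 2² = 69, 73 − 3² = 64 = 8² ⇒ 73 = 3² + 8².
  Combine using the Brahmagupta–Fibonacci identity (a² + b²)(c² + d²) = (ac − bd)² + (ad + bc)² = (ac + bd)² + (ad − bc)²:
  17 · 73 = 1241: from (1² + 4²)(3² + 8²), take (1·3 − 4·8, 1·8 + 4·3) = (3 − 32, 8 + 12) = (-29, 20); dropping signs (only squares matter) gives (29, 20); check 29² + 20² = 841 + 400 = 1241 ✓.
Step 4: Order so x ≤ y and verify: 20² + 29² = 400 + 841 = 1241 = n. ✓

n = 1241 = 20² + 29² (one valid representation with x ≤ y).


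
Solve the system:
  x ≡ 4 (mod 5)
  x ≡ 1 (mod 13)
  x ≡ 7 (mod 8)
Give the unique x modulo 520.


Moduli 5, 13, 8 are pairwise coprime; by CRT there is a unique solution modulo M = 5 · 13 · 8 = 520.
Solve pairwise, accumulating the modulus:
  Start with x ≡ 4 (mod 5).
  Combine with x ≡ 1 (mod 13): since gcd(5, 13) = 1, we get a unique residue mod 65.
    Write x = 4 + 5·t and substitute into x ≡ 1 (mod 13): 5·t ≡ 1 − 4 = -3 (mod 13).
    Reduce coefficients mod 13: 5·t ≡ 10 (mod 13).
    The inverse of 5 mod 13 is 8 (since 5·8 = 40 = 3·13 + 1), so t ≡ 8·10 = 80 ≡ 2 (mod 13).
    Then x = 4 + 5·2 = 14, valid modulo lcm(5, 13) = 65: x ≡ 14 (mod 65).
  Combine with x ≡ 7 (mod 8): since gcd(65, 8) = 1, we get a unique residue mod 520.
    Write x = 14 + 65·t and substitute into x ≡ 7 (mod 8): 65·t ≡ 7 − 14 = -7 (mod 8).
    Reduce coefficients mod 8: 1·t ≡ 1 (mod 8).
    So t ≡ 1 (mod 8).
    Then x = 14 + 65·1 = 79, valid modulo lcm(65, 8) = 520: x ≡ 79 (mod 520).
Verify: 79 mod 5 = 4 ✓, 79 mod 13 = 1 ✓, 79 mod 8 = 7 ✓.

x ≡ 79 (mod 520).


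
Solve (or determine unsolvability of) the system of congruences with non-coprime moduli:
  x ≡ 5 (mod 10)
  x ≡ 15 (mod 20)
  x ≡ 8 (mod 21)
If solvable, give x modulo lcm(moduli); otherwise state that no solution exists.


Moduli 10, 20, 21 are not pairwise coprime, so CRT works modulo lcm(m_i) when all pairwise compatibility conditions hold.
Pairwise compatibility: gcd(m_i, m_j) must divide a_i - a_j for every pair.
Merge one congruence at a time:
  Start: x ≡ 5 (mod 10).
  Combine with x ≡ 15 (mod 20): gcd(10, 20) = 10; 15 - 5 = 10, which IS divisible by 10, so compatible.
    Write x = 5 + 10·t and substitute into x ≡ 15 (mod 20): 10·t ≡ 15 − 5 = 10 (mod 20).
    Divide the congruence (and modulus) by g = 10: 1·t ≡ 1 (mod 2).
    So t ≡ 1 (mod 2).
    Then x = 5 + 10·1 = 15, valid modulo lcm(10, 20) = 20: x ≡ 15 (mod 20).
  Combine with x ≡ 8 (mod 21): gcd(20, 21) = 1; 8 - 15 = -7, which IS divisible by 1, so compatible.
    Write x = 15 + 20·t and substitute into x ≡ 8 (mod 21): 20·t ≡ 8 − 15 = -7 (mod 21).
    Reduce coefficients mod 21: 20·t ≡ 14 (mod 21).
    The inverse of 20 mod 21 is 20 (since 20·20 = 400 = 19·21 + 1), so t ≡ 20·14 = 280 ≡ 7 (mod 21).
    Then x = 15 + 20·7 = 155, valid modulo lcm(20, 21) = 420: x ≡ 155 (mod 420).
Verify: 155 mod 10 = 5, 155 mod 20 = 15, 155 mod 21 = 8.

x ≡ 155 (mod 420).


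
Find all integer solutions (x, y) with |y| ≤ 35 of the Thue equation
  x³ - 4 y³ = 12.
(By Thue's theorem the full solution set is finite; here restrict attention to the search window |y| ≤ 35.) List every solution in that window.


The equation is x³ - 4y³ = 12. For fixed y, x³ = 4·y³ + 12, so a solution requires the RHS to be a perfect cube.
Strategy: iterate y from -35 to 35, compute RHS = 4·y³ + 12, and check whether it is a (positive or negative) perfect cube.
Check small values of y:
  y = 0: RHS = 12 is not a perfect cube.
  y = 1: RHS = 16 is not a perfect cube.
  y = -1: RHS = 8 = (2)³ ⇒ x = 2 works.
  y = 2: RHS = 44 is not a perfect cube.
  y = -2: RHS = -20 is not a perfect cube.
  y = 3: RHS = 120 is not a perfect cube.
  y = -3: RHS = -96 is not a perfect cube.
Continuing, at y = 5: RHS = 512 = (8)³ ⇒ x = 8 works.
Searching the remaining y in |y| ≤ 35 finds no further solutions.
Collected solutions: (2, -1), (8, 5).

Solutions (with |y| ≤ 35): (2, -1), (8, 5).


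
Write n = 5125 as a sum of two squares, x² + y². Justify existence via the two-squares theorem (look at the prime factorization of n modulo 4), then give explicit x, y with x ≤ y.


Step 1: Factor n = 5125 = 5^3 · 41.
Step 2: Check the mod-4 condition on each prime factor: 5 ≡ 1 (mod 4), exponent 3; 41 ≡ 1 (mod 4), exponent 1.
All primes ≡ 3 (mod 4) appear to even exponent (or don't appear), so by the two-squares theorem n IS expressible as a sum of two squares.
Step 3: Build a representation. Group n = k² · m with k = 5 and m = 5 · 41 = 205 (a product of primes ≡ 1 (mod 4)); a representation of m scales to one of n via (k·x)² + (k·y)² = k²(x² + y²). Each prime p ≡ 1 (mod 4) is itself a sum of two squares; find a² by testing p − a² for a perfect square:
  5: 5 − 1² = 4 = 2² ⇒ 5 = 1² + 2².
  41: 41 − 1² = 40, 41 − 2² = 37, 41 − 3² = 32, 41 − 4² = 25 = 5² ⇒ 41 = 4² + 5².
  Combine using the Brahmagupta–Fibonacci identity (a² + b²)(c² + d²) = (ac − bd)² + (ad + bc)² = (ac + bd)² + (ad − bc)²:
  5 · 41 = 205: from (1² + 2²)(4² + 5²), take (1·4 − 2·5, 1·5 + 2·4) = (4 − 10, 5 + 8) = (-6, 13); dropping signs (only squares matter) gives (6, 13); check 6² + 13² = 36 + 169 = 205 ✓.
  Scale by k = 5: (5·6, 5·13) = (30, 65).
Step 4: Order so x ≤ y and verify: 30² + 65² = 900 + 4225 = 5125 = n. ✓

n = 5125 = 30² + 65² (one valid representation with x ≤ y).
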